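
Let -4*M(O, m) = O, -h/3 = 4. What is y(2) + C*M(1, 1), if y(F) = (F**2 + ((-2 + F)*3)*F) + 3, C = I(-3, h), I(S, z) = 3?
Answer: 25/4 ≈ 6.2500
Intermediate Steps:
h = -12 (h = -3*4 = -12)
M(O, m) = -O/4
C = 3
y(F) = 3 + F**2 + F*(-6 + 3*F) (y(F) = (F**2 + (-6 + 3*F)*F) + 3 = (F**2 + F*(-6 + 3*F)) + 3 = 3 + F**2 + F*(-6 + 3*F))
y(2) + C*M(1, 1) = (3 - 6*2 + 4*2**2) + 3*(-1/4*1) = (3 - 12 + 4*4) + 3*(-1/4) = (3 - 12 + 16) - 3/4 = 7 - 3/4 = 25/4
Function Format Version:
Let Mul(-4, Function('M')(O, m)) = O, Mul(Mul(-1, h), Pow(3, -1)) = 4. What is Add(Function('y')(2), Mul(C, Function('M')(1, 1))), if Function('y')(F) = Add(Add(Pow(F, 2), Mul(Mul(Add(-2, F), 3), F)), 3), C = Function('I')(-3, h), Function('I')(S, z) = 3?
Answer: Rational(25, 4) ≈ 6.2500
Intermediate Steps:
h = -12 (h = Mul(-3, 4) = -12)
Function('M')(O, m) = Mul(Rational(-1, 4), O)
C = 3
Function('y')(F) = Add(3, Pow(F, 2), Mul(F, Add(-6, Mul(3, F)))) (Function('y')(F) = Add(Add(Pow(F, 2), Mul(Add(-6, Mul(3, F)), F)), 3) = Add(Add(Pow(F, 2), Mul(F, Add(-6, Mul(3, F)))), 3) = Add(3, Pow(F, 2), Mul(F, Add(-6, Mul(3, F)))))
Add(Function('y')(2), Mul(C, Function('M')(1, 1))) = Add(Add(3, Mul(-6, 2), Mul(4, Pow(2, 2))), Mul(3, Mul(Rational(-1, 4), 1))) = Add(Add(3, -12, Mul(4, 4)), Mul(3, Rational(-1, 4))) = Add(Add(3, -12, 16), Rational(-3, 4)) = Add(7, Rational(-3, 4)) = Rational(25, 4)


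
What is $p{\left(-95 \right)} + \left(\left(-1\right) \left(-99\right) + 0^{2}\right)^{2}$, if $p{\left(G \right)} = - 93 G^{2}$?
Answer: $-829524$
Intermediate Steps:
$p{\left(-95 \right)} + \left(\left(-1\right) \left(-99\right) + 0^{2}\right)^{2} = - 93 \left(-95\right)^{2} + \left(\left(-1\right) \left(-99\right) + 0^{2}\right)^{2} = \left(-93\right) 9025 + \left(99 + 0\right)^{2} = -839325 + 99^{2} = -839325 + 9801 = -829524$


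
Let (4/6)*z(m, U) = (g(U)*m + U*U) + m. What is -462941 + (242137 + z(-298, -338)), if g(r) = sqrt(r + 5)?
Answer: -49885 - 1341*I*sqrt(37) ≈ -49885.0 - 8157.0*I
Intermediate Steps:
g(r) = sqrt(5 + r)
z(m, U) = 3*m/2 + 3*U**2/2 + 3*m*sqrt(5 + U)/2 (z(m, U) = 3*((sqrt(5 + U)*m + U*U) + m)/2 = 3*((m*sqrt(5 + U) + U**2) + m)/2 = 3*((U**2 + m*sqrt(5 + U)) + m)/2 = 3*(m + U**2 + m*sqrt(5 + U))/2 = 3*m/2 + 3*U**2/2 + 3*m*sqrt(5 + U)/2)
-462941 + (242137 + z(-298, -338)) = -462941 + (242137 + ((3/2)*(-298) + (3/2)*(-338)**2 + (3/2)*(-298)*sqrt(5 - 338))) = -462941 + (242137 + (-447 + (3/2)*114244 + (3/2)*(-298)*sqrt(-333))) = -462941 + (242137 + (-447 + 171366 + (3/2)*(-298)*(3*I*sqrt(37)))) = -462941 + (242137 + (-447 + 171366 - 1341*I*sqrt(37))) = -462941 + (242137 + (170919 - 1341*I*sqrt(37))) = -462941 + (413056 - 1341*I*sqrt(37)) = -49885 - 1341*I*sqrt(37)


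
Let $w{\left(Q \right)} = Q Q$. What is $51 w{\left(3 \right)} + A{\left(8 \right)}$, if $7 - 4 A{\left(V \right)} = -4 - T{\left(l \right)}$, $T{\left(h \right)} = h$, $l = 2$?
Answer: $\frac{1849}{4} \approx 462.25$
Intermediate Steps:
$w{\left(Q \right)} = Q^{2}$
$A{\left(V \right)} = \frac{13}{4}$ ($A{\left(V \right)} = \frac{7}{4} - \frac{-4 - 2}{4} = \frac{7}{4} - - \frac{3}{2} = \frac{7}{4} + \frac{3}{2} = \frac{13}{4}$)
$51 w{\left(3 \right)} + A{\left(8 \right)} = 51 \cdot 3^{2} + \frac{13}{4} = 51 \cdot 9 + \frac{13}{4} = 459 + \frac{13}{4} = \frac{1849}{4}$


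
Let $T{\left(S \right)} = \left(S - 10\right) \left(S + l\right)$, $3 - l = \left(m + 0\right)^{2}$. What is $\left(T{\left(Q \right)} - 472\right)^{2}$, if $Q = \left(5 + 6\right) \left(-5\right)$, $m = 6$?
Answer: $27541504$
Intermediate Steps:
$l = -33$ ($l = 3 - \left(6 + 0\right)^{2} = 3 - 6^{2} = 3 - 36 = -33$)
$Q = -55$ ($Q = 11 \left(-5\right) = -55$)
$T{\left(S \right)} = \left(-33 + S\right) \left(-10 + S\right)$ ($T{\left(S \right)} = \left(S - 10\right) \left(S - 33\right) = \left(-10 + S\right) \left(-33 + S\right) = \left(-33 + S\right) \left(-10 + S\right)$)
$\left(T{\left(Q \right)} - 472\right)^{2} = \left(\left(330 + \left(-55\right)^{2} - -2365\right) - 472\right)^{2} = \left(\left(330 + 3025 + 2365\right) - 472\right)^{2} = \left(5720 - 472\right)^{2} = 5248^{2} = 27541504$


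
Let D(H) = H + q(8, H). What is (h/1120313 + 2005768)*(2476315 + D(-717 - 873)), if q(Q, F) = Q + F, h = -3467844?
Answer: 5557361295499568220/1120313 ≈ 4.9605e+12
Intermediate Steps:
q(Q, F) = F + Q
D(H) = 8 + 2*H (D(H) = H + (H + 8) = H + (8 + H) = 8 + 2*H)
(h/1120313 + 2005768)*(2476315 + D(-717 - 873)) = (-3467844/1120313 + 2005768)*(2476315 + (8 + 2*(-717 - 873))) = (-3467844*1/1120313 + 2005768)*(2476315 + (8 + 2*(-1590))) = (-3467844/1120313 + 2005768)*(2476315 + (8 - 3180)) = 2247084497540*(2476315 - 3172)/1120313 = (2247084497540/1120313)*2473143 = 5557361295499568220/1120313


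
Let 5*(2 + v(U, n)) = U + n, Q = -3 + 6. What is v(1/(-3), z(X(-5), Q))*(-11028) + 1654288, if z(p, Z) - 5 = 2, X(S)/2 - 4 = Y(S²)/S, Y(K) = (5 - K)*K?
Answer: 1661640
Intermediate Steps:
Q = 3
Y(K) = K*(5 - K)
X(S) = 8 + 2*S*(5 - S²) (X(S) = 8 + 2*((S²*(5 - S²))/S) = 8 + 2*(S*(5 - S²)) = 8 + 2*S*(5 - S²))
z(p, Z) = 7 (z(p, Z) = 5 + 2 = 7)
v(U, n) = -2 + U/5 + n/5 (v(U, n) = -2 + (U + n)/5 = -2 + (U/5 + n/5) = -2 + U/5 + n/5)
v(1/(-3), z(X(-5), Q))*(-11028) + 1654288 = (-2 + (⅕)/(-3) + (⅕)*7)*(-11028) + 1654288 = (-2 + (⅕)*(-⅓) + 7/5)*(-11028) + 1654288 = (-2 - 1/15 + 7/5)*(-11028) + 1654288 = -⅔*(-11028) + 1654288 = 7352 + 1654288 = 1661640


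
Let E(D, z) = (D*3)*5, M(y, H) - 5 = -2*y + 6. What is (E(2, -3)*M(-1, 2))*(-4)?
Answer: -1560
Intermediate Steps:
M(y, H) = 11 - 2*y (M(y, H) = 5 + (-2*y + 6) = 5 + (6 - 2*y) = 11 - 2*y)
E(D, z) = 15*D (E(D, z) = (3*D)*5 = 15*D)
(E(2, -3)*M(-1, 2))*(-4) = ((15*2)*(11 - 2*(-1)))*(-4) = (30*(11 + 2))*(-4) = (30*13)*(-4) = 390*(-4) = -1560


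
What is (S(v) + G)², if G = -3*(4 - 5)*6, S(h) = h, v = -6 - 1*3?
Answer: 81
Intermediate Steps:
v = -9 (v = -6 - 3 = -9)
G = 18 (G = -3*(-1)*6 = 3*6 = 18)
(S(v) + G)² = (-9 + 18)² = 9² = 81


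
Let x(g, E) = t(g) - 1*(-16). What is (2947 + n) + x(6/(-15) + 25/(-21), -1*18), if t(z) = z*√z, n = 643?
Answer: 3606 - 167*I*√17535/11025 ≈ 3606.0 - 2.0058*I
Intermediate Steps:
t(z) = z^(3/2)
x(g, E) = 16 + g^(3/2) (x(g, E) = g^(3/2) - 1*(-16) = g^(3/2) + 16 = 16 + g^(3/2))
(2947 + n) + x(6/(-15) + 25/(-21), -1*18) = (2947 + 643) + (16 + (6/(-15) + 25/(-21))^(3/2)) = 3590 + (16 + (6*(-1/15) + 25*(-1/21))^(3/2)) = 3590 + (16 + (-⅖ - 25/21)^(3/2)) = 3590 + (16 + (-167/105)^(3/2)) = 3590 + (16 - 167*I*√17535/11025) = 3606 - 167*I*√17535/11025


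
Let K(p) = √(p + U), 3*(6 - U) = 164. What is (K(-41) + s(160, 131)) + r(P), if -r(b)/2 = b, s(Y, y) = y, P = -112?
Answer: 355 + I*√807/3 ≈ 355.0 + 9.4693*I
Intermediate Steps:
U = -146/3 (U = 6 - ⅓*164 = 6 - 164/3 = -146/3 ≈ -48.667)
K(p) = √(-146/3 + p) (K(p) = √(p - 146/3) = √(-146/3 + p))
r(b) = -2*b
(K(-41) + s(160, 131)) + r(P) = (√(-438 + 9*(-41))/3 + 131) - 2*(-112) = (√(-438 - 369)/3 + 131) + 224 = (√(-807)/3 + 131) + 224 = ((I*√807)/3 + 131) + 224 = (I*√807/3 + 131) + 224 = (131 + I*√807/3) + 224 = 355 + I*√807/3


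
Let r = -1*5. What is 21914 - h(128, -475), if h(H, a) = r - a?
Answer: 21444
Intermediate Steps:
r = -5
h(H, a) = -5 - a
21914 - h(128, -475) = 21914 - (-5 - 1*(-475)) = 21914 - (-5 + 475) = 21914 - 1*470 = 21914 - 470 = 21444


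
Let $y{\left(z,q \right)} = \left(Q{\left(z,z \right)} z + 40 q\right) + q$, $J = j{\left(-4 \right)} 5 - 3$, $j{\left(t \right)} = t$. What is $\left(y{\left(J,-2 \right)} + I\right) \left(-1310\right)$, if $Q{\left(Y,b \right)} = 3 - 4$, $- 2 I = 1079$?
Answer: $784035$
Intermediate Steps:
$I = - \frac{1079}{2}$ ($I = \left(- \frac{1}{2}\right) 1079 = - \frac{1079}{2} \approx -539.5$)
$J = -23$ ($J = \left(-4\right) 5 - 3 = -20 - 3 = -23$)
$Q{\left(Y,b \right)} = -1$ ($Q{\left(Y,b \right)} = 3 - 4 = -1$)
$y{\left(z,q \right)} = - z + 41 q$ ($y{\left(z,q \right)} = \left(- z + 40 q\right) + q = - z + 41 q$)
$\left(y{\left(J,-2 \right)} + I\right) \left(-1310\right) = \left(\left(\left(-1\right) \left(-23\right) + 41 \left(-2\right)\right) - \frac{1079}{2}\right) \left(-1310\right) = \left(\left(23 - 82\right) - \frac{1079}{2}\right) \left(-1310\right) = \left(-59 - \frac{1079}{2}\right) \left(-1310\right) = \left(- \frac{1197}{2}\right) \left(-1310\right) = 784035$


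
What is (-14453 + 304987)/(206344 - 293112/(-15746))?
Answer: 1143687091/812346434 ≈ 1.4079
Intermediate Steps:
(-14453 + 304987)/(206344 - 293112/(-15746)) = 290534/(206344 - 293112*(-1/15746)) = 290534/(206344 + 146556/7873) = 290534/(1624692868/7873) = 290534*(7873/1624692868) = 1143687091/812346434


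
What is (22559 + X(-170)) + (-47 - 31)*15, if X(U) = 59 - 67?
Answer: 21381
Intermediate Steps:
X(U) = -8
(22559 + X(-170)) + (-47 - 31)*15 = (22559 - 8) + (-47 - 31)*15 = 22551 - 78*15 = 22551 - 1170 = 21381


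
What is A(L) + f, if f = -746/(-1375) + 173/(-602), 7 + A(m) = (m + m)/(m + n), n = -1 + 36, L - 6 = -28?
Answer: -109000429/10760750 ≈ -10.129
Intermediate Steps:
L = -22 (L = 6 - 28 = -22)
n = 35
A(m) = -7 + 2*m/(35 + m) (A(m) = -7 + (m + m)/(m + 35) = -7 + (2*m)/(35 + m) = -7 + 2*m/(35 + m))
f = 211217/827750 (f = -746*(-1/1375) + 173*(-1/602) = 746/1375 - 173/602 = 211217/827750 ≈ 0.25517)
A(L) + f = 5*(-49 - 1*(-22))/(35 - 22) + 211217/827750 = 5*(-49 + 22)/13 + 211217/827750 = 5*(1/13)*(-27) + 211217/827750 = -135/13 + 211217/827750 = -109000429/10760750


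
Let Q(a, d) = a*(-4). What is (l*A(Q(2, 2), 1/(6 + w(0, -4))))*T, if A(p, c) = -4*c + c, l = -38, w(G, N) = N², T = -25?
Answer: -1425/11 ≈ -129.55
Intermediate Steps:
Q(a, d) = -4*a
A(p, c) = -3*c
(l*A(Q(2, 2), 1/(6 + w(0, -4))))*T = -(-114)/(6 + (-4)²)*(-25) = -(-114)/(6 + 16)*(-25) = -(-114)/22*(-25) = -38*(-3/22)*(-25) = (57/11)*(-25) = -1425/11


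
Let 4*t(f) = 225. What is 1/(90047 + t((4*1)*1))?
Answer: 4/360413 ≈ 1.1098e-5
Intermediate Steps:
t(f) = 225/4 (t(f) = (1/4)*225 = 225/4)
1/(90047 + t((4*1)*1)) = 1/(90047 + 225/4) = 1/(360413/4) = 4/360413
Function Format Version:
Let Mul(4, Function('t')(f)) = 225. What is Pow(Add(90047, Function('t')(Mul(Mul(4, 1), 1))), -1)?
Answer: Rational(4, 360413) ≈ 1.1098e-5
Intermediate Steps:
Function('t')(f) = Rational(225, 4) (Function('t')(f) = Mul(Rational(1, 4), 225) = Rational(225, 4))
Pow(Add(90047, Function('t')(Mul(Mul(4, 1), 1))), -1) = Pow(Add(90047, Rational(225, 4)), -1) = Pow(Rational(360413, 4), -1) = Rational(4, 360413)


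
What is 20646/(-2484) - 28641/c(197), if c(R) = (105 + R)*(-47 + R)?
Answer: -9318593/1041900 ≈ -8.9438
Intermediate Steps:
c(R) = (-47 + R)*(105 + R)
20646/(-2484) - 28641/c(197) = 20646/(-2484) - 28641/(-4935 + 197² + 58*197) = 20646*(-1/2484) - 28641/(-4935 + 38809 + 11426) = -1147/138 - 28641/45300 = -1147/138 - 28641*1/45300 = -1147/138 - 9547/15100 = -9318593/1041900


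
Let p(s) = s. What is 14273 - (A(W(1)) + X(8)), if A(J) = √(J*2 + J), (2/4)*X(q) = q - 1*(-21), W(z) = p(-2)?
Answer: 14215 - I*√6 ≈ 14215.0 - 2.4495*I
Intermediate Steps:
W(z) = -2
X(q) = 42 + 2*q (X(q) = 2*(q - 1*(-21)) = 2*(q + 21) = 2*(21 + q) = 42 + 2*q)
A(J) = √3*√J (A(J) = √(2*J + J) = √(3*J) = √3*√J)
14273 - (A(W(1)) + X(8)) = 14273 - (√3*√(-2) + (42 + 2*8)) = 14273 - (√3*(I*√2) + (42 + 16)) = 14273 - (I*√6 + 58) = 14273 - (58 + I*√6) = 14273 + (-58 - I*√6) = 14215 - I*√6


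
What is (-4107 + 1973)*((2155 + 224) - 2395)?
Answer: 34144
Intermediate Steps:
(-4107 + 1973)*((2155 + 224) - 2395) = -2134*(2379 - 2395) = -2134*(-16) = 34144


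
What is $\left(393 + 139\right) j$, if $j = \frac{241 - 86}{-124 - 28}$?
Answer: $- \frac{1085}{2} \approx -542.5$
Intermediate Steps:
$j = - \frac{155}{152}$ ($j = \frac{241 - 86}{-152} = \left(241 - 86\right) \left(- \frac{1}{152}\right) = 155 \left(- \frac{1}{152}\right) = - \frac{155}{152} \approx -1.0197$)
$\left(393 + 139\right) j = \left(393 + 139\right) \left(- \frac{155}{152}\right) = 532 \left(- \frac{155}{152}\right) = - \frac{1085}{2}$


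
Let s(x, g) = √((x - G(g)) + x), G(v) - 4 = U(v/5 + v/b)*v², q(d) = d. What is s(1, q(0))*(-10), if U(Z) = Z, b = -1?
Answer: -10*I*√2 ≈ -14.142*I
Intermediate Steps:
G(v) = 4 - 4*v³/5 (G(v) = 4 + (v/5 + v/(-1))*v² = 4 + (v*(⅕) + v*(-1))*v² = 4 + (v/5 - v)*v² = 4 + (-4*v/5)*v² = 4 - 4*v³/5)
s(x, g) = √(-4 + 2*x + 4*g³/5) (s(x, g) = √((x - (4 - 4*g³/5)) + x) = √((x + (-4 + 4*g³/5)) + x) = √((-4 + x + 4*g³/5) + x) = √(-4 + 2*x + 4*g³/5))
s(1, q(0))*(-10) = (√(-100 + 20*0³ + 50*1)/5)*(-10) = (√(-100 + 20*0 + 50)/5)*(-10) = (√(-100 + 0 + 50)/5)*(-10) = (√(-50)/5)*(-10) = ((5*I*√2)/5)*(-10) = (I*√2)*(-10) = -10*I*√2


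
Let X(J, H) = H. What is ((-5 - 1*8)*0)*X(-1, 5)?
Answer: 0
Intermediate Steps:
((-5 - 1*8)*0)*X(-1, 5) = ((-5 - 1*8)*0)*5 = ((-5 - 8)*0)*5 = -13*0*5 = 0*5 = 0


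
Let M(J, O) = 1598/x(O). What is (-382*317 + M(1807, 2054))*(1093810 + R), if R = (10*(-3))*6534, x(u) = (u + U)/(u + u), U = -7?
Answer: -216650044816860/2047 ≈ -1.0584e+11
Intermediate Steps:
x(u) = (-7 + u)/(2*u) (x(u) = (u - 7)/(u + u) = (-7 + u)/((2*u)) = (-7 + u)*(1/(2*u)) = (-7 + u)/(2*u))
M(J, O) = 3196*O/(-7 + O) (M(J, O) = 1598/(((-7 + O)/(2*O))) = 1598*(2*O/(-7 + O)) = 3196*O/(-7 + O))
R = -196020 (R = -30*6534 = -196020)
(-382*317 + M(1807, 2054))*(1093810 + R) = (-382*317 + 3196*2054/(-7 + 2054))*(1093810 - 196020) = (-121094 + 3196*2054/2047)*897790 = (-121094 + 3196*2054*(1/2047))*897790 = (-121094 + 6564584/2047)*897790 = -241314834/2047*897790 = -216650044816860/2047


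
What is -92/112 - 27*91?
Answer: -68819/28 ≈ -2457.8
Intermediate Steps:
-92/112 - 27*91 = -92*1/112 - 2457 = -23/28 - 2457 = -68819/28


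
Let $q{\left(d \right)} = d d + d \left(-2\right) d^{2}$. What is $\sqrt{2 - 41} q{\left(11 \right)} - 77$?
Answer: $-77 - 2541 i \sqrt{39} \approx -77.0 - 15869.0 i$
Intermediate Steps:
$q{\left(d \right)} = d^{2} - 2 d^{3}$ ($q{\left(d \right)} = d^{2} + - 2 d d^{2} = d^{2} - 2 d^{3}$)
$\sqrt{2 - 41} q{\left(11 \right)} - 77 = \sqrt{2 - 41} \cdot 11^{2} \left(1 - 22\right) - 77 = \sqrt{-39} \cdot 121 \left(1 - 22\right) - 77 = i \sqrt{39} \cdot 121 \left(-21\right) - 77 = i \sqrt{39} \left(-2541\right) - 77 = - 2541 i \sqrt{39} - 77 = -77 - 2541 i \sqrt{39}$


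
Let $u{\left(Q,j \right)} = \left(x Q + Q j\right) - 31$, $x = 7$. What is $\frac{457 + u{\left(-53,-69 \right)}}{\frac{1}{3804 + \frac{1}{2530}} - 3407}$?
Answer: $- \frac{35724737152}{32789377717} \approx -1.0895$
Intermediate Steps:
$u{\left(Q,j \right)} = -31 + 7 Q + Q j$ ($u{\left(Q,j \right)} = \left(7 Q + Q j\right) - 31 = -31 + 7 Q + Q j$)
$\frac{457 + u{\left(-53,-69 \right)}}{\frac{1}{3804 + \frac{1}{2530}} - 3407} = \frac{457 - -3255}{\frac{1}{3804 + \frac{1}{2530}} - 3407} = \frac{457 + 3255}{\frac{1}{\frac{9624121}{2530}} - 3407} = \frac{3712}{\frac{2530}{9624121} - 3407} = \frac{3712}{- \frac{32789377717}{9624121}} = 3712 \left(- \frac{9624121}{32789377717}\right) = - \frac{35724737152}{32789377717}$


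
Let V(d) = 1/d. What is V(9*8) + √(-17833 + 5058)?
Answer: 1/72 + 5*I*√511 ≈ 0.013889 + 113.03*I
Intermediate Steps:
V(9*8) + √(-17833 + 5058) = 1/(9*8) + √(-17833 + 5058) = 1/72 + √(-12775) = 1/72 + 5*I*√511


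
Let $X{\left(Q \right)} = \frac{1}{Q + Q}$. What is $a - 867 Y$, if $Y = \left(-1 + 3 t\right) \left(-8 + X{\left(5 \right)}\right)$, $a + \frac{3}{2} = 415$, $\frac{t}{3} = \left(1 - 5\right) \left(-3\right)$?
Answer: $\frac{3666443}{5} \approx 7.3329 \cdot 10^{5}$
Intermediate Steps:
$X{\left(Q \right)} = \frac{1}{2 Q}$
$t = 36$ ($t = 3 \left(1 - 5\right) \left(-3\right) = 3 \left(\left(-4\right) \left(-3\right)\right) = 3 \cdot 12 = 36$)
$a = \frac{827}{2}$ ($a = - \frac{3}{2} + 415 = \frac{827}{2} \approx 413.5$)
$Y = - \frac{8453}{10}$ ($Y = \left(-1 + 3 \cdot 36\right) \left(-8 + \frac{1}{2 \cdot 5}\right) = \left(-1 + 108\right) \left(-8 + \frac{1}{2} \cdot \frac{1}{5}\right) = 107 \left(-8 + \frac{1}{10}\right) = 107 \left(- \frac{79}{10}\right) = - \frac{8453}{10} \approx -845.3$)
$a - 867 Y = \frac{827}{2} - - \frac{7328751}{10} = \frac{827}{2} + \frac{7328751}{10} = \frac{3666443}{5}$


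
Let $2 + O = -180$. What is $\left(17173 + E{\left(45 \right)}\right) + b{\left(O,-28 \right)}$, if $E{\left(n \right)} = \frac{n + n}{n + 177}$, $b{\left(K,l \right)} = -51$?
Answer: $\frac{633529}{37} \approx 17122.0$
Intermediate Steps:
$O = -182$ ($O = -2 - 180 = -182$)
$E{\left(n \right)} = \frac{2 n}{177 + n}$
$\left(17173 + E{\left(45 \right)}\right) + b{\left(O,-28 \right)} = \left(17173 + 2 \cdot 45 \frac{1}{177 + 45}\right) - 51 = \left(17173 + 2 \cdot 45 \cdot \frac{1}{222}\right) - 51 = \left(17173 + \frac{15}{37}\right) - 51 = \frac{635416}{37} - 51 = \frac{633529}{37}$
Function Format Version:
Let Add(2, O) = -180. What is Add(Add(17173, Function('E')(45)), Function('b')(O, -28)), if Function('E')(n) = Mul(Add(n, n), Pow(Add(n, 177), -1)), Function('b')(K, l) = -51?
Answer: Rational(633529, 37) ≈ 17122.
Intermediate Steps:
O = -182 (O = Add(-2, -180) = -182)
Function('E')(n) = Mul(2, n, Pow(Add(177, n), -1)) (Function('E')(n) = Mul(Mul(2, n), Pow(Add(177, n), -1)) = Mul(2, n, Pow(Add(177, n), -1)))
Add(Add(17173, Function('E')(45)), Function('b')(O, -28)) = Add(Add(17173, Mul(2, 45, Pow(Add(177, 45), -1))), -51) = Add(Add(17173, Mul(2, 45, Pow(222, -1))), -51) = Add(Add(17173, Mul(2, 45, Rational(1, 222))), -51) = Add(Add(17173, Rational(15, 37)), -51) = Add(Rational(635416, 37), -51) = Rational(633529, 37)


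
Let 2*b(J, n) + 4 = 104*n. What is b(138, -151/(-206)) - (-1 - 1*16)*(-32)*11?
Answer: -612632/103 ≈ -5947.9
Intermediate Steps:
b(J, n) = -2 + 52*n (b(J, n) = -2 + (104*n)/2 = -2 + 52*n)
b(138, -151/(-206)) - (-1 - 1*16)*(-32)*11 = (-2 + 52*(-151/(-206))) - (-1 - 1*16)*(-32)*11 = (-2 + 52*(-151*(-1/206))) - (-1 - 16)*(-32)*11 = (-2 + 52*(151/206)) - (-17*(-32))*11 = (-2 + 3926/103) - 544*11 = 3720/103 - 1*5984 = 3720/103 - 5984 = -612632/103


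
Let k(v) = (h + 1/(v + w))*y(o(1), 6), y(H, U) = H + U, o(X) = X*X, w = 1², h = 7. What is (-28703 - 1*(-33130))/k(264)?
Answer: 1173155/12992 ≈ 90.298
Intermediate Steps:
w = 1
o(X) = X²
k(v) = 49 + 7/(1 + v) (k(v) = (7 + 1/(v + 1))*(1² + 6) = (7 + 1/(1 + v))*(1 + 6) = (7 + 1/(1 + v))*7 = 49 + 7/(1 + v))
(-28703 - 1*(-33130))/k(264) = (-28703 - 1*(-33130))/((7*(8 + 7*264)/(1 + 264))) = (-28703 + 33130)/((7*(8 + 1848)/265)) = 4427/((7*(1/265)*1856)) = 4427/(12992/265) = 4427*(265/12992) = 1173155/12992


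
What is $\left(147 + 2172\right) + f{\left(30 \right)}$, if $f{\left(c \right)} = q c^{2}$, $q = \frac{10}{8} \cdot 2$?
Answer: $4569$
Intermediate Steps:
$q = \frac{5}{2}$ ($q = 10 \cdot \frac{1}{8} \cdot 2 = \frac{5}{4} \cdot 2 = \frac{5}{2} \approx 2.5$)
$f{\left(c \right)} = \frac{5 c^{2}}{2}$
$\left(147 + 2172\right) + f{\left(30 \right)} = \left(147 + 2172\right) + \frac{5 \cdot 30^{2}}{2} = 2319 + \frac{5}{2} \cdot 900 = 2319 + 2250 = 4569$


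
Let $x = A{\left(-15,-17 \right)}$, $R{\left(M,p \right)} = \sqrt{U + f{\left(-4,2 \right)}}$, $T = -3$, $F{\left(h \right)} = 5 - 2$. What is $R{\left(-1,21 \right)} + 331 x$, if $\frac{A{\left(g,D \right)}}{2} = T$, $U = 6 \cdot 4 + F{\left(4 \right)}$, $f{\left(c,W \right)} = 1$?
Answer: $-1986 + 2 \sqrt{7} \approx -1980.7$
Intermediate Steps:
$F{\left(h \right)} = 3$ ($F{\left(h \right)} = 5 - 2 = 3$)
$U = 27$ ($U = 6 \cdot 4 + 3 = 24 + 3 = 27$)
$A{\left(g,D \right)} = -6$ ($A{\left(g,D \right)} = 2 \left(-3\right) = -6$)
$R{\left(M,p \right)} = 2 \sqrt{7}$ ($R{\left(M,p \right)} = \sqrt{27 + 1} = \sqrt{28} = 2 \sqrt{7}$)
$x = -6$
$R{\left(-1,21 \right)} + 331 x = 2 \sqrt{7} + 331 \left(-6\right) = 2 \sqrt{7} - 1986 = -1986 + 2 \sqrt{7}$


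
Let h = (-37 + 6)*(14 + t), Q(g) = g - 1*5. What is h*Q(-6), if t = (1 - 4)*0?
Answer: 4774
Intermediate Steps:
t = 0 (t = -3*0 = 0)
Q(g) = -5 + g (Q(g) = g - 5 = -5 + g)
h = -434 (h = (-37 + 6)*(14 + 0) = -31*14 = -434)
h*Q(-6) = -434*(-5 - 6) = -434*(-11) = 4774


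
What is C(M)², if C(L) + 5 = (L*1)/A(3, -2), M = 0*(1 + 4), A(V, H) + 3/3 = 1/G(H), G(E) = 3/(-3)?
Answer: 25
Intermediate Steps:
G(E) = -1 (G(E) = 3*(-⅓) = -1)
A(V, H) = -2 (A(V, H) = -1 + 1/(-1) = -1 + 1*(-1) = -1 - 1 = -2)
M = 0 (M = 0*5 = 0)
C(L) = -5 - L/2 (C(L) = -5 + (L*1)/(-2) = -5 + L*(-½) = -5 - L/2)
C(M)² = (-5 - ½*0)² = (-5 + 0)² = (-5)² = 25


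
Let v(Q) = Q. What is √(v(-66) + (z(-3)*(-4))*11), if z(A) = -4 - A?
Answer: I*√22 ≈ 4.6904*I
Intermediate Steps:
√(v(-66) + (z(-3)*(-4))*11) = √(-66 + ((-4 - 1*(-3))*(-4))*11) = √(-66 + ((-4 + 3)*(-4))*11) = √(-66 - 1*(-4)*11) = √(-66 + 4*11) = √(-66 + 44) = √(-22) = I*√22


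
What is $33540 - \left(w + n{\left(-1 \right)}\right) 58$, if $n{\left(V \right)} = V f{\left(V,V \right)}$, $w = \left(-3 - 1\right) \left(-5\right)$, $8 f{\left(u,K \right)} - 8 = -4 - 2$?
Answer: $\frac{64789}{2} \approx 32395.0$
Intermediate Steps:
$f{\left(u,K \right)} = \frac{1}{4}$ ($f{\left(u,K \right)} = 1 + \frac{-4 - 2}{8} = 1 + \frac{1}{8} \left(-6\right) = 1 - \frac{3}{4} = \frac{1}{4}$)
$w = 20$ ($w = \left(-4\right) \left(-5\right) = 20$)
$n{\left(V \right)} = \frac{V}{4}$ ($n{\left(V \right)} = V \frac{1}{4} = \frac{V}{4}$)
$33540 - \left(w + n{\left(-1 \right)}\right) 58 = 33540 - \left(20 + \frac{1}{4} \left(-1\right)\right) 58 = 33540 - \left(20 - \frac{1}{4}\right) 58 = 33540 - \frac{79}{4} \cdot 58 = 33540 - \frac{2291}{2} = \frac{64789}{2}$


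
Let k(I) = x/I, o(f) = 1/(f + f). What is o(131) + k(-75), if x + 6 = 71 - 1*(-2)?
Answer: -17479/19650 ≈ -0.88952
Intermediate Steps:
o(f) = 1/(2*f)
x = 67 (x = -6 + (71 - 1*(-2)) = -6 + (71 + 2) = -6 + 73 = 67)
k(I) = 67/I
o(131) + k(-75) = (½)/131 + 67/(-75) = (½)*(1/131) + 67*(-1/75) = 1/262 - 67/75 = -17479/19650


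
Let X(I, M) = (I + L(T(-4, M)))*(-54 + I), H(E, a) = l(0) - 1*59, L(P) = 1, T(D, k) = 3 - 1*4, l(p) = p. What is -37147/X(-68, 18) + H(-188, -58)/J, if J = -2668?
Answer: -49312965/10904116 ≈ -4.5224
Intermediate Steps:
T(D, k) = -1 (T(D, k) = 3 - 4 = -1)
H(E, a) = -59 (H(E, a) = 0 - 1*59 = 0 - 59 = -59)
X(I, M) = (1 + I)*(-54 + I) (X(I, M) = (I + 1)*(-54 + I) = (1 + I)*(-54 + I))
-37147/X(-68, 18) + H(-188, -58)/J = -37147/(-54 + (-68)² - 53*(-68)) - 59/(-2668) = -37147/(-54 + 4624 + 3604) - 59*(-1/2668) = -37147/8174 + 59/2668 = -49312965/10904116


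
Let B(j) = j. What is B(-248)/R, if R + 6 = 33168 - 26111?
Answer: -248/7051 ≈ -0.035172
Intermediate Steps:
R = 7051 (R = -6 + (33168 - 26111) = -6 + 7057 = 7051)
B(-248)/R = -248/7051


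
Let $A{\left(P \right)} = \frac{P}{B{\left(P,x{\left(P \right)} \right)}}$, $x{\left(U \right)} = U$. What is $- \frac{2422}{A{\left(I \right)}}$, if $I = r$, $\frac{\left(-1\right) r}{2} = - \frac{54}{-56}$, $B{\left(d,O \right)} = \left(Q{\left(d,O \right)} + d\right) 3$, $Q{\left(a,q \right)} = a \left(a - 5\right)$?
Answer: $43077$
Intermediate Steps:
$Q{\left(a,q \right)} = a \left(-5 + a\right)$
$B{\left(d,O \right)} = 3 d + 3 d \left(-5 + d\right)$ ($B{\left(d,O \right)} = \left(d \left(-5 + d\right) + d\right) 3 = \left(d + d \left(-5 + d\right)\right) 3 = 3 d + 3 d \left(-5 + d\right)$)
$r = - \frac{27}{14}$ ($r = - 2 \left(- \frac{54}{-56}\right) = - 2 \left(\left(-54\right) \left(- \frac{1}{56}\right)\right) = \left(-2\right) \frac{27}{28} = - \frac{27}{14} \approx -1.9286$)
$I = - \frac{27}{14} \approx -1.9286$
$A{\left(P \right)} = \frac{1}{3 \left(-4 + P\right)}$ ($A{\left(P \right)} = \frac{P}{3 P \left(-4 + P\right)} = P \frac{1}{3 P \left(-4 + P\right)} = \frac{1}{3 \left(-4 + P\right)}$)
$- \frac{2422}{A{\left(I \right)}} = - \frac{2422}{\frac{1}{3} \frac{1}{-4 - \frac{27}{14}}} = - \frac{2422}{\frac{1}{3} \frac{1}{- \frac{83}{14}}} = - \frac{2422}{\frac{1}{3} \left(- \frac{14}{83}\right)} = - \frac{2422}{- \frac{14}{249}} = \left(-2422\right) \left(- \frac{249}{14}\right) = 43077$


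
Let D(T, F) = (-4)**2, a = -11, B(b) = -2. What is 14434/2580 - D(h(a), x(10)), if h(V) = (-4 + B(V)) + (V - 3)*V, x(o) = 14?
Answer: -13423/1290 ≈ -10.405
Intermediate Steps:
h(V) = -6 + V*(-3 + V) (h(V) = (-4 - 2) + (V - 3)*V = -6 + (-3 + V)*V = -6 + V*(-3 + V))
D(T, F) = 16
14434/2580 - D(h(a), x(10)) = 14434/2580 - 1*16 = 14434*(1/2580) - 16 = 7217/1290 - 16 = -13423/1290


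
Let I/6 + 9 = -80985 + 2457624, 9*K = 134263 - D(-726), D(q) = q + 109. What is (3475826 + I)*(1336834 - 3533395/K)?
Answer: 106579386686403673/4496 ≈ 2.3705e+13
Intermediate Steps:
D(q) = 109 + q
K = 44960/3 (K = (134263 - (109 - 726))/9 = (134263 - 1*(-617))/9 = (134263 + 617)/9 = (1/9)*134880 = 44960/3 ≈ 14987.)
I = 14259780 (I = -54 + 6*(-80985 + 2457624) = -54 + 6*2376639 = -54 + 14259834 = 14259780)
(3475826 + I)*(1336834 - 3533395/K) = (3475826 + 14259780)*(1336834 - 3533395/44960/3) = 17735606*(1336834 - 3533395*3/44960) = 17735606*(1336834 - 2120037/8992) = 17735606*(12018691291/8992) = 106579386686403673/4496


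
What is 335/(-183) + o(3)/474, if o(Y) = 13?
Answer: -17379/9638 ≈ -1.8032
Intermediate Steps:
335/(-183) + o(3)/474 = 335/(-183) + 13/474 = 335*(-1/183) + 13*(1/474) = -335/183 + 13/474 = -17379/9638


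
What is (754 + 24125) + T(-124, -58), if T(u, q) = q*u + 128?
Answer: 32199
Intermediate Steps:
T(u, q) = 128 + q*u
(754 + 24125) + T(-124, -58) = (754 + 24125) + (128 - 58*(-124)) = 24879 + (128 + 7192) = 24879 + 7320 = 32199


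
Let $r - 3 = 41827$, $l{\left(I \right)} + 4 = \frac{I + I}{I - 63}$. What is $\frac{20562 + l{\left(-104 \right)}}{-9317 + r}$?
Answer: $\frac{3433394}{5429671} \approx 0.63234$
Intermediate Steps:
$l{\left(I \right)} = -4 + \frac{2 I}{-63 + I}$ ($l{\left(I \right)} = -4 + \frac{I + I}{I - 63} = -4 + \frac{2 I}{-63 + I}$)
$r = 41830$ ($r = 3 + 41827 = 41830$)
$\frac{20562 + l{\left(-104 \right)}}{-9317 + r} = \frac{20562 + \frac{2 \left(126 - -104\right)}{-63 - 104}}{-9317 + 41830} = \frac{20562 + \frac{2 \left(126 + 104\right)}{-167}}{32513} = \left(20562 + 2 \left(- \frac{1}{167}\right) 230\right) \frac{1}{32513} = \left(20562 - \frac{460}{167}\right) \frac{1}{32513} = \frac{3433394}{167} \cdot \frac{1}{32513} = \frac{3433394}{5429671}$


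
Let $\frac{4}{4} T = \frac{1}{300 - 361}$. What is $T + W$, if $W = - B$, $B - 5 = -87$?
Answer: $\frac{5001}{61} \approx 81.984$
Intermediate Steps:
$B = -82$ ($B = 5 - 87 = -82$)
$T = - \frac{1}{61}$ ($T = \frac{1}{300 - 361} = \frac{1}{-61} = - \frac{1}{61} \approx -0.016393$)
$W = 82$ ($W = \left(-1\right) \left(-82\right) = 82$)
$T + W = - \frac{1}{61} + 82 = \frac{5001}{61}$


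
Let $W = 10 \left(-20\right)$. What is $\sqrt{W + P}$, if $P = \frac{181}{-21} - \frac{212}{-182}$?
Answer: $\frac{i \sqrt{15461355}}{273} \approx 14.403 i$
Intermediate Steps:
$W = -200$
$P = - \frac{2035}{273}$ ($P = 181 \left(- \frac{1}{21}\right) - - \frac{106}{91} = - \frac{181}{21} + \frac{106}{91} = - \frac{2035}{273} \approx -7.4542$)
$\sqrt{W + P} = \sqrt{-200 - \frac{2035}{273}} = \sqrt{- \frac{56635}{273}} = \frac{i \sqrt{15461355}}{273}$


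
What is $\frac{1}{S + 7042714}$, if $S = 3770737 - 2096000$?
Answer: $\frac{1}{8717451} \approx 1.1471 \cdot 10^{-7}$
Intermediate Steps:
$S = 1674737$
$\frac{1}{S + 7042714} = \frac{1}{1674737 + 7042714} = \frac{1}{8717451}$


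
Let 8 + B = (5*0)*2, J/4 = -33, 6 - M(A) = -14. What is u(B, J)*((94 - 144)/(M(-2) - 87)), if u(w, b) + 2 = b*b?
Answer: 871100/67 ≈ 13002.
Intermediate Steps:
M(A) = 20 (M(A) = 6 - 1*(-14) = 6 + 14 = 20)
J = -132 (J = 4*(-33) = -132)
B = -8 (B = -8 + (5*0)*2 = -8 + 0*2 = -8 + 0 = -8)
u(w, b) = -2 + b² (u(w, b) = -2 + b*b = -2 + b²)
u(B, J)*((94 - 144)/(M(-2) - 87)) = (-2 + (-132)²)*((94 - 144)/(20 - 87)) = (-2 + 17424)*(-50/(-67)) = 17422*(-50*(-1/67)) = 17422*(50/67) = 871100/67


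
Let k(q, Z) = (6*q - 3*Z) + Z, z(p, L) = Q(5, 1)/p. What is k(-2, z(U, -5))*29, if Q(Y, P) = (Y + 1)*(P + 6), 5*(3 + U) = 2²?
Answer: 8352/11 ≈ 759.27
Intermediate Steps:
U = -11/5 (U = -3 + (⅕)*2² = -3 + (⅕)*4 = -3 + ⅘ = -11/5 ≈ -2.2000)
Q(Y, P) = (1 + Y)*(6 + P)
z(p, L) = 42/p (z(p, L) = (6 + 1 + 6*5 + 1*5)/p = (6 + 1 + 30 + 5)/p = 42/p)
k(q, Z) = -2*Z + 6*q (k(q, Z) = (-3*Z + 6*q) + Z = -2*Z + 6*q)
k(-2, z(U, -5))*29 = (-84/(-11/5) + 6*(-2))*29 = (-84*(-5)/11 - 12)*29 = (-2*(-210/11) - 12)*29 = (420/11 - 12)*29 = (288/11)*29 = 8352/11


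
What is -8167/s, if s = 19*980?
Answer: -8167/18620 ≈ -0.43861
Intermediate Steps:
s = 18620
-8167/s = -8167/18620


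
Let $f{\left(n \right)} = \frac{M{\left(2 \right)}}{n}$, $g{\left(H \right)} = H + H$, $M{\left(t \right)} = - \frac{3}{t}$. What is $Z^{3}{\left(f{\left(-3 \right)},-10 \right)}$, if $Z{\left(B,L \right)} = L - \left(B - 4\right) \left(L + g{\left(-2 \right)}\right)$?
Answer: $-205379$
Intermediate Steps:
$g{\left(H \right)} = 2 H$
$f{\left(n \right)} = - \frac{3}{2 n}$ ($f{\left(n \right)} = \frac{\left(-3\right) \frac{1}{2}}{n} = - \frac{3}{2 n}$)
$Z{\left(B,L \right)} = L - \left(-4 + B\right) \left(-4 + L\right)$ ($Z{\left(B,L \right)} = L - \left(B - 4\right) \left(L + 2 \left(-2\right)\right) = L - \left(-4 + B\right) \left(L - 4\right) = L - \left(-4 + B\right) \left(-4 + L\right)$)
$Z^{3}{\left(f{\left(-3 \right)},-10 \right)} = \left(-16 + 4 \left(- \frac{3}{2 \left(-3\right)}\right) + 5 \left(-10\right) - - \frac{3}{2 \left(-3\right)} \left(-10\right)\right)^{3} = \left(-16 + 4 \left(\left(- \frac{3}{2}\right) \left(- \frac{1}{3}\right)\right) - 50 - \left(- \frac{3}{2}\right) \left(- \frac{1}{3}\right) \left(-10\right)\right)^{3} = \left(-16 + 4 \cdot \frac{1}{2} - 50 - \frac{1}{2} \left(-10\right)\right)^{3} = \left(-16 + 2 - 50 + 5\right)^{3} = \left(-59\right)^{3} = -205379$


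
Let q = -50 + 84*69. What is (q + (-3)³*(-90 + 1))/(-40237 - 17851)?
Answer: -8149/58088 ≈ -0.14029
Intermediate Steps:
q = 5746 (q = -50 + 5796 = 5746)
(q + (-3)³*(-90 + 1))/(-40237 - 17851) = (5746 + (-3)³*(-90 + 1))/(-40237 - 17851) = (5746 - 27*(-89))/(-58088) = (5746 + 2403)*(-1/58088) = 8149*(-1/58088) = -8149/58088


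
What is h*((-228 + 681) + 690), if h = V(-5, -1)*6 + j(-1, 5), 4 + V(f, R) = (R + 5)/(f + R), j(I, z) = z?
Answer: -26289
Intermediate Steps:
V(f, R) = -4 + (5 + R)/(R + f) (V(f, R) = -4 + (R + 5)/(f + R) = -4 + (5 + R)/(R + f))
h = -23 (h = ((5 - 4*(-5) - 3*(-1))/(-1 - 5))*6 + 5 = ((5 + 20 + 3)/(-6))*6 + 5 = -1/6*28*6 + 5 = -14/3*6 + 5 = -28 + 5 = -23)
h*((-228 + 681) + 690) = -23*((-228 + 681) + 690) = -23*(453 + 690) = -23*1143 = -26289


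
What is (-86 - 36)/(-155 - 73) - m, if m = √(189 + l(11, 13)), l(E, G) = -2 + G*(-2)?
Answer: 61/114 - √161 ≈ -12.153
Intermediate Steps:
l(E, G) = -2 - 2*G
m = √161 (m = √(189 + (-2 - 2*13)) = √(189 + (-2 - 26)) = √(189 - 28) = √161 ≈ 12.689)
(-86 - 36)/(-155 - 73) - m = (-86 - 36)/(-155 - 73) - √161 = -122/(-228) - √161 = -122*(-1/228) - √161 = 61/114 - √161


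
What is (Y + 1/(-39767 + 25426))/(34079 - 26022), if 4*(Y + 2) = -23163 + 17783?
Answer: -19317328/115545437 ≈ -0.16718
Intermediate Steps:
Y = -1347 (Y = -2 + (-23163 + 17783)/4 = -2 + (¼)*(-5380) = -2 - 1345 = -1347)
(Y + 1/(-39767 + 25426))/(34079 - 26022) = (-1347 + 1/(-39767 + 25426))/(34079 - 26022) = (-1347 + 1/(-14341))/8057 = (-1347 - 1/14341)*(1/8057) = -19317328/14341*1/8057 = -19317328/115545437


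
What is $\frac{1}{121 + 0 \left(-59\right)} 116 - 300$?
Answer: $- \frac{36184}{121} \approx -299.04$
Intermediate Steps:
$\frac{1}{121 + 0 \left(-59\right)} 116 - 300 = \frac{1}{121 + 0} \cdot 116 - 300 = \frac{1}{121} \cdot 116 - 300 = \frac{116}{121} - 300 = - \frac{36184}{121}$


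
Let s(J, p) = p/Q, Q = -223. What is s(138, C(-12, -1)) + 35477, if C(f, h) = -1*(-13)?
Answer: 7911358/223 ≈ 35477.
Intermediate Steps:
C(f, h) = 13
s(J, p) = -p/223 (s(J, p) = p/(-223) = p*(-1/223) = -p/223)
s(138, C(-12, -1)) + 35477 = -1/223*13 + 35477 = -13/223 + 35477 = 7911358/223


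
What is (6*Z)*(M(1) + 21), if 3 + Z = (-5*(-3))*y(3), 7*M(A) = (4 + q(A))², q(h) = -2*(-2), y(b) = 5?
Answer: 91152/7 ≈ 13022.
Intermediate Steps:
q(h) = 4
M(A) = 64/7 (M(A) = (4 + 4)²/7 = (⅐)*8² = (⅐)*64 = 64/7)
Z = 72 (Z = -3 - 5*(-3)*5 = -3 + 15*5 = -3 + 75 = 72)
(6*Z)*(M(1) + 21) = (6*72)*(64/7 + 21) = 432*(211/7) = 91152/7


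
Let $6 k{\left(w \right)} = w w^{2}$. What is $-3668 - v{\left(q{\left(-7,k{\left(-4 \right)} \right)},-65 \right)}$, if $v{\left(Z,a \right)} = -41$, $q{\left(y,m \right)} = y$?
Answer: $-3627$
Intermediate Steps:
$k{\left(w \right)} = \frac{w^{3}}{6}$ ($k{\left(w \right)} = \frac{w w^{2}}{6} = \frac{w^{3}}{6}$)
$-3668 - v{\left(q{\left(-7,k{\left(-4 \right)} \right)},-65 \right)} = -3668 - -41 = -3668 + 41 = -3627$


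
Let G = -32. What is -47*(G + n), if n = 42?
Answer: -470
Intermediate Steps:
-47*(G + n) = -47*(-32 + 42) = -47*10 = -470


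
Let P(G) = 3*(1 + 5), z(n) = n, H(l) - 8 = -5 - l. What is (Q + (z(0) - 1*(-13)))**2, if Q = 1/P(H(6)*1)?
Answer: 55225/324 ≈ 170.45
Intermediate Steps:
H(l) = 3 - l (H(l) = 8 + (-5 - l) = 3 - l)
P(G) = 18 (P(G) = 3*6 = 18)
Q = 1/18 ≈ 0.055556
(Q + (z(0) - 1*(-13)))**2 = (1/18 + (0 - 1*(-13)))**2 = (1/18 + (0 + 13))**2 = (1/18 + 13)**2 = (235/18)**2 = 55225/324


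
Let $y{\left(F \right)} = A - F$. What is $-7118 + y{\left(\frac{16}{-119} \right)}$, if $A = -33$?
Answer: $- \frac{850953}{119} \approx -7150.9$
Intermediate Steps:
$y{\left(F \right)} = -33 - F$
$-7118 + y{\left(\frac{16}{-119} \right)} = -7118 - \left(33 + \frac{16}{-119}\right) = -7118 - \left(33 + 16 \left(- \frac{1}{119}\right)\right) = -7118 - \frac{3911}{119} = - \frac{850953}{119}$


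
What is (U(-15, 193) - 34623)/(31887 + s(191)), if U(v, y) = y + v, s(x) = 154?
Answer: -34445/32041 ≈ -1.0750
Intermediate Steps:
U(v, y) = v + y
(U(-15, 193) - 34623)/(31887 + s(191)) = ((-15 + 193) - 34623)/(31887 + 154) = (178 - 34623)/32041 = -34445*1/32041 = -34445/32041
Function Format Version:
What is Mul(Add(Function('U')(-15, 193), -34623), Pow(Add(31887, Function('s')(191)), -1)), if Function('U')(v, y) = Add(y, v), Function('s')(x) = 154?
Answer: Rational(-34445, 32041) ≈ -1.0750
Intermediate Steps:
Function('U')(v, y) = Add(v, y)
Mul(Add(Function('U')(-15, 193), -34623), Pow(Add(31887, Function('s')(191)), -1)) = Mul(Add(Add(-15, 193), -34623), Pow(Add(31887, 154), -1)) = Mul(Add(178, -34623), Pow(32041, -1)) = Mul(-34445, Rational(1, 32041)) = Rational(-34445, 32041)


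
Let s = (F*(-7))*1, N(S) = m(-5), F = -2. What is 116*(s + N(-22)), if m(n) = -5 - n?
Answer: 1624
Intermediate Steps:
N(S) = 0 (N(S) = -5 - 1*(-5) = -5 + 5 = 0)
s = 14 (s = -2*(-7)*1 = 14*1 = 14)
116*(s + N(-22)) = 116*(14 + 0) = 116*14 = 1624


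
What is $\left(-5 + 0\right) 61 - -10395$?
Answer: $10090$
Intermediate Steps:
$\left(-5 + 0\right) 61 - -10395 = \left(-5\right) 61 + 10395 = -305 + 10395 = 10090$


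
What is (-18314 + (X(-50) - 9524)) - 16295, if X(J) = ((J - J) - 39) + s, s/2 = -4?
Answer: -44180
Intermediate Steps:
s = -8 (s = 2*(-4) = -8)
X(J) = -47 (X(J) = ((J - J) - 39) - 8 = (0 - 39) - 8 = -39 - 8 = -47)
(-18314 + (X(-50) - 9524)) - 16295 = (-18314 + (-47 - 9524)) - 16295 = (-18314 - 9571) - 16295 = -27885 - 16295 = -44180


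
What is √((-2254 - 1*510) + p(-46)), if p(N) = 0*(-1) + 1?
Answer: 3*I*√307 ≈ 52.564*I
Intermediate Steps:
p(N) = 1 (p(N) = 0 + 1 = 1)
√((-2254 - 1*510) + p(-46)) = √((-2254 - 1*510) + 1) = √((-2254 - 510) + 1) = √(-2764 + 1) = √(-2763) = 3*I*√307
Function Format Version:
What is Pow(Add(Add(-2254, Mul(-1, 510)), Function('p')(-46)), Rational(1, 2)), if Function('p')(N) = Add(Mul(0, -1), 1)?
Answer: Mul(3, I, Pow(307, Rational(1, 2))) ≈ Mul(52.564, I)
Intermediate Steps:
Function('p')(N) = 1 (Function('p')(N) = Add(0, 1) = 1)
Pow(Add(Add(-2254, Mul(-1, 510)), Function('p')(-46)), Rational(1, 2)) = Pow(Add(Add(-2254, Mul(-1, 510)), 1), Rational(1, 2)) = Pow(Add(Add(-2254, -510), 1), Rational(1, 2)) = Pow(Add(-2764, 1), Rational(1, 2)) = Pow(-2763, Rational(1, 2)) = Mul(3, I, Pow(307, Rational(1, 2)))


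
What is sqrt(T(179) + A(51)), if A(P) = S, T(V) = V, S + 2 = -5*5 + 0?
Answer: 2*sqrt(38) ≈ 12.329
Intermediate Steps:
S = -27 (S = -2 + (-5*5 + 0) = -2 + (-25 + 0) = -2 - 25 = -27)
A(P) = -27
sqrt(T(179) + A(51)) = sqrt(179 - 27) = sqrt(152) = 2*sqrt(38)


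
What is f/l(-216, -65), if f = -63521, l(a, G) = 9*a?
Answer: 63521/1944 ≈ 32.675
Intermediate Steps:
f/l(-216, -65) = -63521/(9*(-216)) = -63521/(-1944) = -63521*(-1/1944) = 63521/1944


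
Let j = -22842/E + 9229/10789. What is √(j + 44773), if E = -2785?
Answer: 2*√10107804519406579130/30047365 ≈ 211.62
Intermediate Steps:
j = 272145103/30047365 (j = -22842/(-2785) + 9229/10789 = -22842*(-1/2785) + 9229*(1/10789) = 22842/2785 + 9229/10789 = 272145103/30047365 ≈ 9.0572)
√(j + 44773) = √(272145103/30047365 + 44773) = √(1345582818248/30047365) = 2*√10107804519406579130/30047365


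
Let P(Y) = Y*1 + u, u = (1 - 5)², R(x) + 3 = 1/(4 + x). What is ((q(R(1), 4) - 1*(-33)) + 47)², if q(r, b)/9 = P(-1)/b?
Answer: 207025/16 ≈ 12939.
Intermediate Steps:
R(x) = -3 + 1/(4 + x)
u = 16 (u = (-4)² = 16)
P(Y) = 16 + Y (P(Y) = Y*1 + 16 = Y + 16 = 16 + Y)
q(r, b) = 135/b (q(r, b) = 9*((16 - 1)/b) = 9*(15/b) = 135/b)
((q(R(1), 4) - 1*(-33)) + 47)² = ((135/4 - 1*(-33)) + 47)² = ((135*(¼) + 33) + 47)² = ((135/4 + 33) + 47)² = (267/4 + 47)² = (455/4)² = 207025/16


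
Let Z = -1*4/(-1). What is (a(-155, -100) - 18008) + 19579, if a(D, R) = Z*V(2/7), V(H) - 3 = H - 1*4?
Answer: 10977/7 ≈ 1568.1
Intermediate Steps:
V(H) = -1 + H (V(H) = 3 + (H - 1*4) = 3 + (H - 4) = 3 + (-4 + H) = -1 + H)
Z = 4 (Z = -4*(-1) = 4)
a(D, R) = -20/7 (a(D, R) = 4*(-1 + 2/7) = 4*(-5/7) = -20/7)
(a(-155, -100) - 18008) + 19579 = (-20/7 - 18008) + 19579 = -126076/7 + 19579 = 10977/7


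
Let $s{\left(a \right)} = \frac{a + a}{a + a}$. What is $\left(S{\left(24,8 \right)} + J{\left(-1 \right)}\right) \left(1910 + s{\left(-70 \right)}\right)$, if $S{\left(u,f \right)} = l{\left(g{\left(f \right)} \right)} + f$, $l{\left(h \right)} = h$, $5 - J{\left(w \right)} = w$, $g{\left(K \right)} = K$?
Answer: $42042$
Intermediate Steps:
$J{\left(w \right)} = 5 - w$
$s{\left(a \right)} = 1$ ($s{\left(a \right)} = \frac{2 a}{2 a} = 2 a \frac{1}{2 a} = 1$)
$S{\left(u,f \right)} = 2 f$ ($S{\left(u,f \right)} = f + f = 2 f$)
$\left(S{\left(24,8 \right)} + J{\left(-1 \right)}\right) \left(1910 + s{\left(-70 \right)}\right) = \left(2 \cdot 8 + \left(5 - -1\right)\right) \left(1910 + 1\right) = \left(16 + \left(5 + 1\right)\right) 1911 = \left(16 + 6\right) 1911 = 22 \cdot 1911 = 42042$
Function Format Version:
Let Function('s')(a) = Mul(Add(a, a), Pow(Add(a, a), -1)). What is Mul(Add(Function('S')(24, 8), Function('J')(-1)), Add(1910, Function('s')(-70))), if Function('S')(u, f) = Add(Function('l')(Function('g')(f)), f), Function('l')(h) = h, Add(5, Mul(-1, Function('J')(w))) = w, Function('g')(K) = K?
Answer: 42042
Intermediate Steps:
Function('J')(w) = Add(5, Mul(-1, w))
Function('s')(a) = 1 (Function('s')(a) = Mul(Mul(2, a), Pow(Mul(2, a), -1)) = Mul(Mul(2, a), Mul(Rational(1, 2), Pow(a, -1))) = 1)
Function('S')(u, f) = Mul(2, f) (Function('S')(u, f) = Add(f, f) = Mul(2, f))
Mul(Add(Function('S')(24, 8), Function('J')(-1)), Add(1910, Function('s')(-70))) = Mul(Add(Mul(2, 8), Add(5, Mul(-1, -1))), Add(1910, 1)) = Mul(Add(16, Add(5, 1)), 1911) = Mul(Add(16, 6), 1911) = Mul(22, 1911) = 42042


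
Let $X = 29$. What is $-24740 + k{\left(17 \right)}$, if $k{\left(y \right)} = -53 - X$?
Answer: $-24822$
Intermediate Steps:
$k{\left(y \right)} = -82$ ($k{\left(y \right)} = -53 - 29 = -82$)
$-24740 + k{\left(17 \right)} = -24740 - 82 = -24822$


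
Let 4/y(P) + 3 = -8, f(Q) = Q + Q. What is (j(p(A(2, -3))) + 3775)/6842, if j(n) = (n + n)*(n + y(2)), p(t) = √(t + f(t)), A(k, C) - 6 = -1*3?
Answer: 41699/75262 ≈ 0.55405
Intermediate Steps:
A(k, C) = 3 (A(k, C) = 6 - 1*3 = 6 - 3 = 3)
f(Q) = 2*Q
y(P) = -4/11 (y(P) = 4/(-3 - 8) = 4/(-11) = 4*(-1/11) = -4/11)
p(t) = √3*√t (p(t) = √(t + 2*t) = √(3*t) = √3*√t)
j(n) = 2*n*(-4/11 + n) (j(n) = (n + n)*(n - 4/11) = (2*n)*(-4/11 + n) = 2*n*(-4/11 + n))
(j(p(A(2, -3))) + 3775)/6842 = (2*(√3*√3)*(-4 + 11*(√3*√3))/11 + 3775)/6842 = ((2/11)*3*(-4 + 11*3) + 3775)*(1/6842) = ((2/11)*3*(-4 + 33) + 3775)*(1/6842) = ((2/11)*3*29 + 3775)*(1/6842) = (174/11 + 3775)*(1/6842) = (41699/11)*(1/6842) = 41699/75262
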